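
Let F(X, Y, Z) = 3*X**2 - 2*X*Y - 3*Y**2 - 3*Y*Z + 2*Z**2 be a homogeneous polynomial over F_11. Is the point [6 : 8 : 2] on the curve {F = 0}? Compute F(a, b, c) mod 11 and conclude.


F(6,8,2) ≡ 0 (mod 11); P is on the curve.

Evaluate F(6, 8, 2) term-by-term (mod 11).
  3*X**2 ↦ 3·36·1·1 = 108
  -2*X*Y ↦ -2·6·8·1 = -96
  -3*Y**2 ↦ -3·1·64·1 = -192
  -3*Y*Z ↦ -3·1·8·2 = -48
  2*Z**2 ↦ 2·1·1·4 = 8
Sum: F(6, 8, 2) = (108) + (-96) + (-192) + (-48) + (8) = -220.
Reducing mod 11: -220 ≡ 0 (mod 11).
Since F(a, b, c) ≡ 0 (mod 11), P lies on the curve.


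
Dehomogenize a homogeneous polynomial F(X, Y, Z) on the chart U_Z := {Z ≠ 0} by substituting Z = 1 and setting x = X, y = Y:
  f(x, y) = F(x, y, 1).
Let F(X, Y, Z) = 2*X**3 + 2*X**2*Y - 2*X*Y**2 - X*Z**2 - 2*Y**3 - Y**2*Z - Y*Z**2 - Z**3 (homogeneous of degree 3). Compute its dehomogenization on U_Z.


f(x, y) = 2*x**3 + 2*x**2*y - 2*x*y**2 - x - 2*y**3 - y**2 - y - 1

On U_Z we set Z = 1. Each monomial c·X^i·Y^j·Z^k in F becomes c·x^i·y^j·1^k = c·x^i·y^j.
Substituting Z = 1: F(X, Y, 1) = 2*x**3 + 2*x**2*y - 2*x*y**2 - x - 2*y**3 - y**2 - y - 1.
Note: deg(f) ≤ deg(F) = 3; strict inequality happens when F is divisible by Z (lost terms).


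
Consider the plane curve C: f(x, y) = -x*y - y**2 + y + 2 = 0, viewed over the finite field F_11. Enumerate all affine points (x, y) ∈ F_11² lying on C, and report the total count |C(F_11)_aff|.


Affine F_11-points: {(0, 2), (0, 10), (2, 1), (2, 9), (3, 4), (3, 5), (6, 3), (7, 8), (10, 6), (10, 7)}; count = 10.

For each of the 121 pairs (x, y) ∈ F_11², evaluate f(x, y) mod 11. Record the zeros.
  x = 0: [0↦2, 1↦2, 2↦0, 3↦7, 4↦1, 5↦4, 6↦5, 7↦4, 8↦1, 9↦7, 10↦0]  zeros at y ∈ {2, 10}
  x = 1: [0↦2, 1↦1, 2↦9, 3↦4, 4↦8, 5↦10, 6↦10, 7↦8, 8↦4, 9↦9, 10↦1]  zeros at y ∈ ∅
  x = 2: [0↦2, 1↦0, 2↦7, 3↦1, 4↦4, 5↦5, 6↦4, 7↦1, 8↦7, 9↦0, 10↦2]  zeros at y ∈ {1, 9}
  x = 3: [0↦2, 1↦10, 2↦5, 3↦9, 4↦0, 5↦0, 6↦9, 7↦5, 8↦10, 9↦2, 10↦3]  zeros at y ∈ {4, 5}
  x = 4: [0↦2, 1↦9, 2↦3, 3↦6, 4↦7, 5↦6, 6↦3, 7↦9, 8↦2, 9↦4, 10↦4]  zeros at y ∈ ∅
  x = 5: [0↦2, 1↦8, 2↦1, 3↦3, 4↦3, 5↦1, 6↦8, 7↦2, 8↦5, 9↦6, 10↦5]  zeros at y ∈ ∅
  x = 6: [0↦2, 1↦7, 2↦10, 3↦0, 4↦10, 5↦7, 6↦2, 7↦6, 8↦8, 9↦8, 10↦6]  zeros at y ∈ {3}
  x = 7: [0↦2, 1↦6, 2↦8, 3↦8, 4↦6, 5↦2, 6↦7, 7↦10, 8↦0, 9↦10, 10↦7]  zeros at y ∈ {8}
  x = 8: [0↦2, 1↦5, 2↦6, 3↦5, 4↦2, 5↦8, 6↦1, 7↦3, 8↦3, 9↦1, 10↦8]  zeros at y ∈ ∅
  x = 9: [0↦2, 1↦4, 2↦4, 3↦2, 4↦9, 5↦3, 6↦6, 7↦7, 8↦6, 9↦3, 10↦9]  zeros at y ∈ ∅
  x = 10: [0↦2, 1↦3, 2↦2, 3↦10, 4↦5, 5↦9, 6↦0, 7↦0, 8↦9, 9↦5, 10↦10]  zeros at y ∈ {6, 7}
Collecting zeros: affine points = {(0, 2), (0, 10), (2, 1), (2, 9), (3, 4), (3, 5), (6, 3), (7, 8), (10, 6), (10, 7)}.
Total count |C(F_11)_aff| = 10.


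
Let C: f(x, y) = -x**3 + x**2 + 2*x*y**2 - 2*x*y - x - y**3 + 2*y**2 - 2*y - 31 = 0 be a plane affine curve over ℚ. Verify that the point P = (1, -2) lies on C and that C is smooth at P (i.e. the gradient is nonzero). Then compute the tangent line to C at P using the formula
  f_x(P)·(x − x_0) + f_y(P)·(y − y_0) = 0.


Tangent line at P: 10*x - 32*y - 74 = 0.

Step 1: f(1, -2) = 0, so P lies on C.
Step 2: partial derivatives
  f_x(x, y) = -3*x**2 + 2*x + 2*y**2 - 2*y - 1, f_y(x, y) = 4*x*y - 2*x - 3*y**2 + 4*y - 2.
  f_x(P) = 10, f_y(P) = -32 (gradient nonzero, so P is smooth).
Step 3: tangent line at P: 10·(x − 1) + -32·(y − -2) = 0.
Expanding: 10*x - 32*y - 74 = 0.


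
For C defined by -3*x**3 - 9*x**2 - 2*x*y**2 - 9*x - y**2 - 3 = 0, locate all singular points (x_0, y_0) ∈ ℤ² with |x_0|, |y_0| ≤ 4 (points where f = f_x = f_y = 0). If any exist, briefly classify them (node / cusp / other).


Singular points: {(-1, 0)}; classification: cusp.

Compute partial derivatives:
  f_x = -9*x**2 - 18*x - 2*y**2 - 9.
  f_y = -4*x*y - 2*y.
Scan x_0 ∈ {−4, ..., 4}. For each x_0, f_y(x_0, y) is a polynomial in y; find its integer roots y ∈ {−4, ..., 4}, then test f_x and f at those candidates.
  x = -4: f_y(-4, y) = 14*y; vanishes at y ∈ {0}. (-4, 0): f_x = -81 ≠ 0.
  x = -3: f_y(-3, y) = 10*y; vanishes at y ∈ {0}. (-3, 0): f_x = -36 ≠ 0.
  x = -2: f_y(-2, y) = 6*y; vanishes at y ∈ {0}. (-2, 0): f_x = -9 ≠ 0.
  x = -1: f_y(-1, y) = 2*y; vanishes at y ∈ {0}. (-1, 0): f_x = 0, f = 0 — SINGULAR.
  x = 0: f_y(0, y) = -2*y; vanishes at y ∈ {0}. (0, 0): f_x = -9 ≠ 0.
  x = 1: f_y(1, y) = -6*y; vanishes at y ∈ {0}. (1, 0): f_x = -36 ≠ 0.
  x = 2: f_y(2, y) = -10*y; vanishes at y ∈ {0}. (2, 0): f_x = -81 ≠ 0.
  x = 3: f_y(3, y) = -14*y; vanishes at y ∈ {0}. (3, 0): f_x = -144 ≠ 0.
  x = 4: f_y(4, y) = -18*y; vanishes at y ∈ {0}. (4, 0): f_x = -225 ≠ 0.
Only singular point on the grid: (-1, 0).
Classify: substitute x = -1 + u, y = 0 + v and expand: f = -3*u**3 - 2*u*v**2 + v**2.
No constant or linear terms (consistent with a singular point). Quadratic part: v**2. Cubic part: -3*u**3 - 2*u*v**2.
The quadratic part v**2 is a perfect square, so there is a single (double) tangent line v = 0, i.e. y = 0. Restricting the cubic part to that line (v = 0) leaves -3*u**3 ≠ 0, so f is not divisible by v and the branch is v² ≈ 3*u**3 to lowest order — this is a cusp.
Classification: cusp.


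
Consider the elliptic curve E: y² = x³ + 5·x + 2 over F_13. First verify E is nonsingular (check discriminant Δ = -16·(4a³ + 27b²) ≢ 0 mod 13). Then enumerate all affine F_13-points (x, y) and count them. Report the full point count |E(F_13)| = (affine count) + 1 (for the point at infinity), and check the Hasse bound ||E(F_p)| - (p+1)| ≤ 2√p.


Affine points = {(5, 3), (5, 10), (6, 1), (6, 12), (7, 4), (7, 9), (9, 3), (9, 10), (10, 5), (10, 8), (11, 6), (11, 7), (12, 3), (12, 10)}; affine count = 14; |E(F_13)| = 15.

Discriminant check: Δ ∝ 4a³ + 27b² = 4·5³ + 27·2² = 4·125 + 27·4 ≡ 10 (mod 13). Nonzero ⇒ E is nonsingular.
For each x ∈ F_13, compute rhs = x³ + 5·x + 2 mod 13, then count y ∈ F_13 with y² ≡ rhs.
  x = 0: rhs = 2, matching y values: none (0 points).
  x = 1: rhs = 8, matching y values: none (0 points).
  x = 2: rhs = 7, matching y values: none (0 points).
  x = 3: rhs = 5, matching y values: none (0 points).
  x = 4: rhs = 8, matching y values: none (0 points).
  x = 5: rhs = 9, matching y values: 3, 10 (2 points).
  x = 6: rhs = 1, matching y values: 1, 12 (2 points).
  x = 7: rhs = 3, matching y values: 4, 9 (2 points).
  x = 8: rhs = 8, matching y values: none (0 points).
  x = 9: rhs = 9, matching y values: 3, 10 (2 points).
  x = 10: rhs = 12, matching y values: 5, 8 (2 points).
  x = 11: rhs = 10, matching y values: 6, 7 (2 points).
  x = 12: rhs = 9, matching y values: 3, 10 (2 points).
Total affine count: 14.
Full point count |E(F_13)| = 14 + 1 = 15.
Hasse bound: |15 − (13+1)| = |1| = 1 ≤ 2√13 ≈ 7.2111 ✓.


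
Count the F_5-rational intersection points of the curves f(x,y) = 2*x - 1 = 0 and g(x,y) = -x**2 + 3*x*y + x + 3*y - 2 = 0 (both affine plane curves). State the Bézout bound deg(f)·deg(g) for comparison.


Common zeros: {(3, 4)}; count = 1; Bézout bound = 2.

deg(f) = 1, deg(g) = 2, so Bézout bound = 2.
Scan x ∈ F_5. For each x, list the y ∈ F_5 with f(x, y) ≡ 0 and those with g(x, y) ≡ 0 (mod 5); the common zeros in that column are the intersection.
  x = 0: f ≡ 0 at y ∈ ∅; g ≡ 0 at y ∈ {4}; common: ∅.
  x = 1: f ≡ 0 at y ∈ ∅; g ≡ 0 at y ∈ {2}; common: ∅.
  x = 2: f ≡ 0 at y ∈ ∅; g ≡ 0 at y ∈ {1}; common: ∅.
  x = 3: f ≡ 0 at y ∈ {0, 1, 2, 3, 4}; g ≡ 0 at y ∈ {4}; common: {4}.
  x = 4: f ≡ 0 at y ∈ ∅; g ≡ 0 at y ∈ ∅; common: ∅.
Collecting: common zeros = {(3, 4)}, so the count is 1.
Comparison with the Bézout bound: 1 ≤ 2 = deg(f)·deg(g), as expected for curves with no common component (the affine F_5-count falls short of the bound because intersections may lie at infinity, over extension fields, or carry multiplicity).


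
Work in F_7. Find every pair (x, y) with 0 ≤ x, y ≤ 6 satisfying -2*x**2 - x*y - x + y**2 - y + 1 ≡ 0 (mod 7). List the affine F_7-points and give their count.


Affine F_7-points: {(0, 3), (0, 5), (4, 0), (4, 5), (5, 3), (6, 0)}; count = 6.

For each of the 49 pairs (x, y) ∈ F_7², evaluate f(x, y) mod 7. Record the zeros.
  x = 0: [0↦1, 1↦1, 2↦3, 3↦0, 4↦6, 5↦0, 6↦3]  zeros at y ∈ {3, 5}
  x = 1: [0↦5, 1↦4, 2↦5, 3↦1, 4↦6, 5↦6, 6↦1]  zeros at y ∈ ∅
  x = 2: [0↦5, 1↦3, 2↦3, 3↦5, 4↦2, 5↦1, 6↦2]  zeros at y ∈ ∅
  x = 3: [0↦1, 1↦5, 2↦4, 3↦5, 4↦1, 5↦6, 6↦6]  zeros at y ∈ ∅
  x = 4: [0↦0, 1↦3, 2↦1, 3↦1, 4↦3, 5↦0, 6↦6]  zeros at y ∈ {0, 5}
  x = 5: [0↦2, 1↦4, 2↦1, 3↦0, 4↦1, 5↦4, 6↦2]  zeros at y ∈ {3}
  x = 6: [0↦0, 1↦1, 2↦4, 3↦2, 4↦2, 5↦4, 6↦1]  zeros at y ∈ {0}
Collecting zeros: affine points = {(0, 3), (0, 5), (4, 0), (4, 5), (5, 3), (6, 0)}.
Total count |C(F_7)_aff| = 6.


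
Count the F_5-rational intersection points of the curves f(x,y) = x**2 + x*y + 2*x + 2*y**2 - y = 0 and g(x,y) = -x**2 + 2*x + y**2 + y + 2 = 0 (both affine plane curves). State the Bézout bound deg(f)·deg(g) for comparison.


Common zeros: {(1, 1)}; count = 1; Bézout bound = 4.

deg(f) = 2, deg(g) = 2, so Bézout bound = 4.
Scan x ∈ F_5. For each x, list the y ∈ F_5 with f(x, y) ≡ 0 and those with g(x, y) ≡ 0 (mod 5); the common zeros in that column are the intersection.
  x = 0: f ≡ 0 at y ∈ {0, 3}; g ≡ 0 at y ∈ ∅; common: ∅.
  x = 1: f ≡ 0 at y ∈ {1, 4}; g ≡ 0 at y ∈ {1, 3}; common: {1}.
  x = 2: f ≡ 0 at y ∈ ∅; g ≡ 0 at y ∈ ∅; common: ∅.
  x = 3: f ≡ 0 at y ∈ {0, 4}; g ≡ 0 at y ∈ {2}; common: ∅.
  x = 4: f ≡ 0 at y ∈ ∅; g ≡ 0 at y ∈ {2}; common: ∅.
Collecting: common zeros = {(1, 1)}, so the count is 1.
Comparison with the Bézout bound: 1 ≤ 4 = deg(f)·deg(g), as expected for curves with no common component (the affine F_5-count falls short of the bound because intersections may lie at infinity, over extension fields, or carry multiplicity).


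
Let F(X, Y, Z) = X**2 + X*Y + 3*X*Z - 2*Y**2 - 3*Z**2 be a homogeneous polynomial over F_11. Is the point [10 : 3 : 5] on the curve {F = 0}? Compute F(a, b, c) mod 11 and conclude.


F(10,3,5) ≡ 0 (mod 11); P is on the curve.

Evaluate F(10, 3, 5) term-by-term (mod 11).
  X**2 ↦ 1·100·1·1 = 100
  X*Y ↦ 1·10·3·1 = 30
  3*X*Z ↦ 3·10·1·5 = 150
  -2*Y**2 ↦ -2·1·9·1 = -18
  -3*Z**2 ↦ -3·1·1·25 = -75
Sum: F(10, 3, 5) = (100) + (30) + (150) + (-18) + (-75) = 187.
Reducing mod 11: 187 ≡ 0 (mod 11).
Since F(a, b, c) ≡ 0 (mod 11), P lies on the curve.


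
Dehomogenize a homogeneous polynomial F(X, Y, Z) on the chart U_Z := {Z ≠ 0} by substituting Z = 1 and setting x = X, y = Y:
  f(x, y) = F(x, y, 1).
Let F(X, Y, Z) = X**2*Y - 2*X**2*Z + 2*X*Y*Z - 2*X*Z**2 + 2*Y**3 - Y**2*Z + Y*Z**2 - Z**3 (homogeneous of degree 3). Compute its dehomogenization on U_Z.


f(x, y) = x**2*y - 2*x**2 + 2*x*y - 2*x + 2*y**3 - y**2 + y - 1

On U_Z we set Z = 1. Each monomial c·X^i·Y^j·Z^k in F becomes c·x^i·y^j·1^k = c·x^i·y^j.
Substituting Z = 1: F(X, Y, 1) = x**2*y - 2*x**2 + 2*x*y - 2*x + 2*y**3 - y**2 + y - 1.
Note: deg(f) ≤ deg(F) = 3; strict inequality happens when F is divisible by Z (lost terms).


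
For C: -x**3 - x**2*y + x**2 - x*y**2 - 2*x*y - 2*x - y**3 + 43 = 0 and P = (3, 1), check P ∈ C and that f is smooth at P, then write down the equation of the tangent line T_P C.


Tangent line at P: -32*x - 24*y + 120 = 0.

Step 1: f(3, 1) = 0, so P lies on C.
Step 2: partial derivatives
  f_x(x, y) = -3*x**2 - 2*x*y + 2*x - y**2 - 2*y - 2, f_y(x, y) = -x**2 - 2*x*y - 2*x - 3*y**2.
  f_x(P) = -32, f_y(P) = -24 (gradient nonzero, so P is smooth).
Step 3: tangent line at P: -32·(x − 3) + -24·(y − 1) = 0.
Expanding: -32*x - 24*y + 120 = 0.


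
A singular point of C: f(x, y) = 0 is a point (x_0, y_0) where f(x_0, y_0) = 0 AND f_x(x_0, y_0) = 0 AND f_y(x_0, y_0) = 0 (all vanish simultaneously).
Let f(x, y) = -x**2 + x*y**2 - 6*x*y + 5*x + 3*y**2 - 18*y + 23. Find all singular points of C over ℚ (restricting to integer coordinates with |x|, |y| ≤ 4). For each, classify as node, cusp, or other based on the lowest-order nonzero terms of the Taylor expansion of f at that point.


Singular points: {(-2, 3)}; classification: node.

Compute partial derivatives:
  f_x = -2*x + y**2 - 6*y + 5.
  f_y = 2*x*y - 6*x + 6*y - 18.
Scan x_0 ∈ {−4, ..., 4}. For each x_0, f_y(x_0, y) is a polynomial in y; find its integer roots y ∈ {−4, ..., 4}, then test f_x and f at those candidates.
  x = -4: f_y(-4, y) = 6 - 2*y; vanishes at y ∈ {3}. (-4, 3): f_x = 4 ≠ 0.
  x = -3: f_y(-3, y) = 0; vanishes at y ∈ {-4, -3, -2, -1, 0, 1, 2, 3, 4}. (-3, -4): f_x = 51 ≠ 0; (-3, -3): f_x = 38 ≠ 0; (-3, -2): f_x = 27 ≠ 0; (-3, -1): f_x = 18 ≠ 0; (-3, 0): f_x = 11 ≠ 0; (-3, 1): f_x = 6 ≠ 0; (-3, 2): f_x = 3 ≠ 0; (-3, 3): f_x = 2 ≠ 0; (-3, 4): f_x = 3 ≠ 0.
  x = -2: f_y(-2, y) = 2*y - 6; vanishes at y ∈ {3}. (-2, 3): f_x = 0, f = 0 — SINGULAR.
  x = -1: f_y(-1, y) = 4*y - 12; vanishes at y ∈ {3}. (-1, 3): f_x = -2 ≠ 0.
  x = 0: f_y(0, y) = 6*y - 18; vanishes at y ∈ {3}. (0, 3): f_x = -4 ≠ 0.
  x = 1: f_y(1, y) = 8*y - 24; vanishes at y ∈ {3}. (1, 3): f_x = -6 ≠ 0.
  x = 2: f_y(2, y) = 10*y - 30; vanishes at y ∈ {3}. (2, 3): f_x = -8 ≠ 0.
  x = 3: f_y(3, y) = 12*y - 36; vanishes at y ∈ {3}. (3, 3): f_x = -10 ≠ 0.
  x = 4: f_y(4, y) = 14*y - 42; vanishes at y ∈ {3}. (4, 3): f_x = -12 ≠ 0.
Only singular point on the grid: (-2, 3).
Classify: substitute x = -2 + u, y = 3 + v and expand: f = -u**2 + u*v**2 + v**2.
No constant or linear terms (consistent with a singular point). Quadratic part: -u**2 + v**2. Cubic part: u*v**2.
The quadratic part v**2 - u**2 = (v − u)(v + u) splits into two distinct linear factors, so there are two distinct tangent lines y − 3 = ±(x − -2) — this is a node (ordinary double point).
Classification: node.


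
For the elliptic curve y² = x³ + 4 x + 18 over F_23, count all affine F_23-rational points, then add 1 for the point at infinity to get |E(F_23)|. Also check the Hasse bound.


Affine points = {(0, 8), (0, 15), (1, 0), (4, 11), (4, 12), (5, 5), (5, 18), (9, 1), (9, 22), (10, 0), (11, 6), (11, 17), (12, 0), (13, 6), (13, 17), (14, 9), (14, 14), (15, 7), (15, 16), (17, 10), (17, 13), (20, 5), (20, 18), (21, 5), (21, 18), (22, 6), (22, 17)}; affine count = 27; |E(F_23)| = 28.

Discriminant check: Δ ∝ 4a³ + 27b² = 4·4³ + 27·18² = 4·64 + 27·324 ≡ 11 (mod 23). Nonzero ⇒ E is nonsingular.
For each x ∈ F_23, compute rhs = x³ + 4·x + 18 mod 23, then count y ∈ F_23 with y² ≡ rhs.
  x = 0: rhs = 18, matching y values: 8, 15 (2 points).
  x = 1: rhs = 0, matching y values: 0 (1 points).
  x = 2: rhs = 11, matching y values: none (0 points).
  x = 3: rhs = 11, matching y values: none (0 points).
  x = 4: rhs = 6, matching y values: 11, 12 (2 points).
  x = 5: rhs = 2, matching y values: 5, 18 (2 points).
  x = 6: rhs = 5, matching y values: none (0 points).
  x = 7: rhs = 21, matching y values: none (0 points).
  x = 8: rhs = 10, matching y values: none (0 points).
  x = 9: rhs = 1, matching y values: 1, 22 (2 points).
  x = 10: rhs = 0, matching y values: 0 (1 points).
  x = 11: rhs = 13, matching y values: 6, 17 (2 points).
  x = 12: rhs = 0, matching y values: 0 (1 points).
  x = 13: rhs = 13, matching y values: 6, 17 (2 points).
  x = 14: rhs = 12, matching y values: 9, 14 (2 points).
  x = 15: rhs = 3, matching y values: 7, 16 (2 points).
  x = 16: rhs = 15, matching y values: none (0 points).
  x = 17: rhs = 8, matching y values: 10, 13 (2 points).
  x = 18: rhs = 11, matching y values: none (0 points).
  x = 19: rhs = 7, matching y values: none (0 points).
  x = 20: rhs = 2, matching y values: 5, 18 (2 points).
  x = 21: rhs = 2, matching y values: 5, 18 (2 points).
  x = 22: rhs = 13, matching y values: 6, 17 (2 points).
Total affine count: 27.
Full point count |E(F_23)| = 27 + 1 = 28.
Hasse bound: |28 − (23+1)| = |4| = 4 ≤ 2√23 ≈ 9.5917 ✓.


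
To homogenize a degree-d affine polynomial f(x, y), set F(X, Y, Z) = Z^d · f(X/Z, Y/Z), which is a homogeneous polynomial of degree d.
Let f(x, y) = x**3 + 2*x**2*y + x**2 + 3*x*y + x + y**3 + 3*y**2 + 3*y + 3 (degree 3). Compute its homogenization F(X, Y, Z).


F(X, Y, Z) = X**3 + 2*X**2*Y + X**2*Z + 3*X*Y*Z + X*Z**2 + Y**3 + 3*Y**2*Z + 3*Y*Z**2 + 3*Z**3

deg(f) = 3.
Substitute x = X/Z, y = Y/Z into f, then multiply by Z^3.
  monomial 1·x^3·y^0 ↦ 1·X^3·Y^0·Z^0.
  monomial 2·x^2·y^1 ↦ 2·X^2·Y^1·Z^0.
  monomial 1·x^2·y^0 ↦ 1·X^2·Y^0·Z^1.
  monomial 3·x^1·y^1 ↦ 3·X^1·Y^1·Z^1.
  monomial 1·x^1·y^0 ↦ 1·X^1·Y^0·Z^2.
  monomial 1·x^0·y^3 ↦ 1·X^0·Y^3·Z^0.
  monomial 3·x^0·y^2 ↦ 3·X^0·Y^2·Z^1.
  monomial 3·x^0·y^1 ↦ 3·X^0·Y^1·Z^2.
  monomial 3·x^0·y^0 ↦ 3·X^0·Y^0·Z^3.
Collecting: F(X, Y, Z) = X**3 + 2*X**2*Y + X**2*Z + 3*X*Y*Z + X*Z**2 + Y**3 + 3*Y**2*Z + 3*Y*Z**2 + 3*Z**3.


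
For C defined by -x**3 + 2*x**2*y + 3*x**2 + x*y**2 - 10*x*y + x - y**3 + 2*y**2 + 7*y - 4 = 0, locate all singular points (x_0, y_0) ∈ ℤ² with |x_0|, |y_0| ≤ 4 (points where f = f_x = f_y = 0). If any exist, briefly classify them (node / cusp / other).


Singular points: {(2, 1)}; classification: node.

Compute partial derivatives:
  f_x = -3*x**2 + 4*x*y + 6*x + y**2 - 10*y + 1.
  f_y = 2*x**2 + 2*x*y - 10*x - 3*y**2 + 4*y + 7.
Scan x_0 ∈ {−4, ..., 4}. For each x_0, f_y(x_0, y) is a polynomial in y; find its integer roots y ∈ {−4, ..., 4}, then test f_x and f at those candidates.
  x = -4: f_y(-4, y) = -3*y**2 - 4*y + 79; no integer root y with |y| ≤ 4.
  x = -3: f_y(-3, y) = -3*y**2 - 2*y + 55; no integer root y with |y| ≤ 4.
  x = -2: f_y(-2, y) = 35 - 3*y**2; no integer root y with |y| ≤ 4.
  x = -1: f_y(-1, y) = -3*y**2 + 2*y + 19; no integer root y with |y| ≤ 4.
  x = 0: f_y(0, y) = -3*y**2 + 4*y + 7; vanishes at y ∈ {-1}. (0, -1): f_x = 12 ≠ 0.
  x = 1: f_y(1, y) = -3*y**2 + 6*y - 1; no integer root y with |y| ≤ 4.
  x = 2: f_y(2, y) = -3*y**2 + 8*y - 5; vanishes at y ∈ {1}. (2, 1): f_x = 0, f = 0 — SINGULAR.
  x = 3: f_y(3, y) = -3*y**2 + 10*y - 5; no integer root y with |y| ≤ 4.
  x = 4: f_y(4, y) = -3*y**2 + 12*y - 1; no integer root y with |y| ≤ 4.
Only singular point on the grid: (2, 1).
Classify: substitute x = 2 + u, y = 1 + v and expand: f = -u**3 + 2*u**2*v - u**2 + u*v**2 - v**3 + v**2.
No constant or linear terms (consistent with a singular point). Quadratic part: -u**2 + v**2. Cubic part: -u**3 + 2*u**2*v + u*v**2 - v**3.
The quadratic part v**2 - u**2 = (v − u)(v + u) splits into two distinct linear factors, so there are two distinct tangent lines y − 1 = ±(x − 2) — this is a node (ordinary double point).
Classification: node.


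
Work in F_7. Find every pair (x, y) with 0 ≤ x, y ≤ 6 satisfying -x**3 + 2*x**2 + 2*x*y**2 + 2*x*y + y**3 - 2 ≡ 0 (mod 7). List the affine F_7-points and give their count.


Affine F_7-points: {(2, 1), (3, 5), (4, 6), (5, 0), (5, 1), (5, 3), (6, 6)}; count = 7.

For each of the 49 pairs (x, y) ∈ F_7², evaluate f(x, y) mod 7. Record the zeros.
  x = 0: [0↦5, 1↦6, 2↦6, 3↦4, 4↦6, 5↦4, 6↦4]  zeros at y ∈ ∅
  x = 1: [0↦6, 1↦4, 2↦5, 3↦1, 4↦5, 5↦2, 6↦5]  zeros at y ∈ ∅
  x = 2: [0↦5, 1↦0, 2↦2, 3↦3, 4↦2, 5↦5, 6↦4]  zeros at y ∈ {1}
  x = 3: [0↦3, 1↦2, 2↦5, 3↦4, 4↦5, 5↦0, 6↦2]  zeros at y ∈ {5}
  x = 4: [0↦1, 1↦4, 2↦1, 3↦5, 4↦1, 5↦2, 6↦0]  zeros at y ∈ {6}
  x = 5: [0↦0, 1↦0, 2↦5, 3↦0, 4↦5, 5↦5, 6↦6]  zeros at y ∈ {0, 1, 3}
  x = 6: [0↦1, 1↦5, 2↦4, 3↦4, 4↦4, 5↦3, 6↦0]  zeros at y ∈ {6}
Collecting zeros: affine points = {(2, 1), (3, 5), (4, 6), (5, 0), (5, 1), (5, 3), (6, 6)}.
Total count |C(F_7)_aff| = 7.


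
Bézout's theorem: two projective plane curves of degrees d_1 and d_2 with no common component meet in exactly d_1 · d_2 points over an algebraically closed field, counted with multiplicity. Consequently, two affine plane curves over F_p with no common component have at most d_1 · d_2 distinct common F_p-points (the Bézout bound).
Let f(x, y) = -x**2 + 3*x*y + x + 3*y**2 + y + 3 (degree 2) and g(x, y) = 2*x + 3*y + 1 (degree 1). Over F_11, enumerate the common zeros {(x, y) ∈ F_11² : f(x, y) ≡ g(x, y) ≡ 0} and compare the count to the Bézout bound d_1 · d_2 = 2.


Common zeros: ∅; count = 0; Bézout bound = 2.

deg(f) = 2, deg(g) = 1, so Bézout bound = 2.
Scan x ∈ F_11. For each x, list the y ∈ F_11 with f(x, y) ≡ 0 and those with g(x, y) ≡ 0 (mod 11); the common zeros in that column are the intersection.
  x = 0: f ≡ 0 at y ∈ {3, 4}; g ≡ 0 at y ∈ {7}; common: ∅.
  x = 1: f ≡ 0 at y ∈ ∅; g ≡ 0 at y ∈ {10}; common: ∅.
  x = 2: f ≡ 0 at y ∈ {1, 4}; g ≡ 0 at y ∈ {2}; common: ∅.
  x = 3: f ≡ 0 at y ∈ {6, 9}; g ≡ 0 at y ∈ {5}; common: ∅.
  x = 4: f ≡ 0 at y ∈ ∅; g ≡ 0 at y ∈ {8}; common: ∅.
  x = 5: f ≡ 0 at y ∈ {6, 7}; g ≡ 0 at y ∈ {0}; common: ∅.
  x = 6: f ≡ 0 at y ∈ {5, 7}; g ≡ 0 at y ∈ {3}; common: ∅.
  x = 7: f ≡ 0 at y ∈ ∅; g ≡ 0 at y ∈ {6}; common: ∅.
  x = 8: f ≡ 0 at y ∈ ∅; g ≡ 0 at y ∈ {9}; common: ∅.
  x = 9: f ≡ 0 at y ∈ ∅; g ≡ 0 at y ∈ {1}; common: ∅.
  x = 10: f ≡ 0 at y ∈ {3, 5}; g ≡ 0 at y ∈ {4}; common: ∅.
Collecting: common zeros = ∅, so the count is 0.
Comparison with the Bézout bound: 0 ≤ 2 = deg(f)·deg(g), as expected for curves with no common component (the affine F_11-count falls short of the bound because intersections may lie at infinity, over extension fields, or carry multiplicity).


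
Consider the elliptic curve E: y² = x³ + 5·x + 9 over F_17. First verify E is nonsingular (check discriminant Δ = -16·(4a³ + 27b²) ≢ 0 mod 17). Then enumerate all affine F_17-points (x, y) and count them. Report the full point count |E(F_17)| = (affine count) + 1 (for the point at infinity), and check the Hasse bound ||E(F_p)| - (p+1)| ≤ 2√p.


Affine points = {(0, 3), (0, 14), (1, 7), (1, 10), (3, 0), (4, 5), (4, 12), (6, 0), (7, 8), (7, 9), (8, 0), (9, 1), (9, 16), (11, 1), (11, 16), (14, 1), (14, 16), (15, 5), (15, 12)}; affine count = 19; |E(F_17)| = 20.

Discriminant check: Δ ∝ 4a³ + 27b² = 4·5³ + 27·9² = 4·125 + 27·81 ≡ 1 (mod 17). Nonzero ⇒ E is nonsingular.
For each x ∈ F_17, compute rhs = x³ + 5·x + 9 mod 17, then count y ∈ F_17 with y² ≡ rhs.
  x = 0: rhs = 9, matching y values: 3, 14 (2 points).
  x = 1: rhs = 15, matching y values: 7, 10 (2 points).
  x = 2: rhs = 10, matching y values: none (0 points).
  x = 3: rhs = 0, matching y values: 0 (1 points).
  x = 4: rhs = 8, matching y values: 5, 12 (2 points).
  x = 5: rhs = 6, matching y values: none (0 points).
  x = 6: rhs = 0, matching y values: 0 (1 points).
  x = 7: rhs = 13, matching y values: 8, 9 (2 points).
  x = 8: rhs = 0, matching y values: 0 (1 points).
  x = 9: rhs = 1, matching y values: 1, 16 (2 points).
  x = 10: rhs = 5, matching y values: none (0 points).
  x = 11: rhs = 1, matching y values: 1, 16 (2 points).
  x = 12: rhs = 12, matching y values: none (0 points).
  x = 13: rhs = 10, matching y values: none (0 points).
  x = 14: rhs = 1, matching y values: 1, 16 (2 points).
  x = 15: rhs = 8, matching y values: 5, 12 (2 points).
  x = 16: rhs = 3, matching y values: none (0 points).
Total affine count: 19.
Full point count |E(F_17)| = 19 + 1 = 20.
Hasse bound: |20 − (17+1)| = |2| = 2 ≤ 2√17 ≈ 8.2462 ✓.


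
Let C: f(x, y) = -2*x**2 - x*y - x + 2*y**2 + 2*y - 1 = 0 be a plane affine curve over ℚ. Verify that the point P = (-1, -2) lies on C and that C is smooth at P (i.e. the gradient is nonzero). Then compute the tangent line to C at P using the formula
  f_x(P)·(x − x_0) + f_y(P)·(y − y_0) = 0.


Tangent line at P: 5*x - 5*y - 5 = 0.

Step 1: f(-1, -2) = 0, so P lies on C.
Step 2: partial derivatives
  f_x(x, y) = -4*x - y - 1, f_y(x, y) = -x + 4*y + 2.
  f_x(P) = 5, f_y(P) = -5 (gradient nonzero, so P is smooth).
Step 3: tangent line at P: 5·(x − -1) + -5·(y − -2) = 0.
Expanding: 5*x - 5*y - 5 = 0.


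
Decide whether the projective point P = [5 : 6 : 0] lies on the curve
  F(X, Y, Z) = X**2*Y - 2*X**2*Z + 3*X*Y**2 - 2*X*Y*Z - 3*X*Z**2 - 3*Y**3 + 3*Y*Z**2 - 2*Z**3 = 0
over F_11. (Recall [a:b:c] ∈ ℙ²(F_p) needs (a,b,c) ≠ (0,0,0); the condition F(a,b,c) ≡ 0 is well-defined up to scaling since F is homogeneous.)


F(5,6,0) ≡ 9 (mod 11); P is NOT on the curve.

Evaluate F(5, 6, 0) term-by-term (mod 11).
  X**2*Y ↦ 1·25·6·1 = 150
  -2*X**2*Z ↦ -2·25·1·0 = 0
  3*X*Y**2 ↦ 3·5·36·1 = 540
  -2*X*Y*Z ↦ -2·5·6·0 = 0
  -3*X*Z**2 ↦ -3·5·1·0 = 0
  -3*Y**3 ↦ -3·1·216·1 = -648
  3*Y*Z**2 ↦ 3·1·6·0 = 0
  -2*Z**3 ↦ -2·1·1·0 = 0
Sum: F(5, 6, 0) = (150) + (0) + (540) + (0) + (0) + (-648) + (0) + (0) = 42.
Reducing mod 11: 42 ≡ 9 (mod 11).
Since F(a, b, c) ≡ 9 ≠ 0 (mod 11), P does NOT lie on the curve.


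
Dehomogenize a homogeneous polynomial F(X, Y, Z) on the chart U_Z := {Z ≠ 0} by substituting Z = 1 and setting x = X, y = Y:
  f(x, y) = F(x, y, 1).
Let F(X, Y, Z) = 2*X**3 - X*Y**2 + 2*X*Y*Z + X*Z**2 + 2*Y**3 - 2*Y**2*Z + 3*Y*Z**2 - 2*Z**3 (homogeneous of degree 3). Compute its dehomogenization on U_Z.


f(x, y) = 2*x**3 - x*y**2 + 2*x*y + x + 2*y**3 - 2*y**2 + 3*y - 2

On U_Z we set Z = 1. Each monomial c·X^i·Y^j·Z^k in F becomes c·x^i·y^j·1^k = c·x^i·y^j.
Substituting Z = 1: F(X, Y, 1) = 2*x**3 - x*y**2 + 2*x*y + x + 2*y**3 - 2*y**2 + 3*y - 2.
Note: deg(f) ≤ deg(F) = 3; strict inequality happens when F is divisible by Z (lost terms).


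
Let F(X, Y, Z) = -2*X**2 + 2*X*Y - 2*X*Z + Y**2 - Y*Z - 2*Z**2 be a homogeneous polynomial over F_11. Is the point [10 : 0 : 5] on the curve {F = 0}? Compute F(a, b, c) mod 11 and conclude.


F(10,0,5) ≡ 2 (mod 11); P is NOT on the curve.

Evaluate F(10, 0, 5) term-by-term (mod 11).
  -2*X**2 ↦ -2·100·1·1 = -200
  2*X*Y ↦ 2·10·0·1 = 0
  -2*X*Z ↦ -2·10·1·5 = -100
  Y**2 ↦ 1·1·0·1 = 0
  -Y*Z ↦ -1·1·0·5 = 0
  -2*Z**2 ↦ -2·1·1·25 = -50
Sum: F(10, 0, 5) = (-200) + (0) + (-100) + (0) + (0) + (-50) = -350.
Reducing mod 11: -350 ≡ 2 (mod 11).
Since F(a, b, c) ≡ 2 ≠ 0 (mod 11), P does NOT lie on the curve.


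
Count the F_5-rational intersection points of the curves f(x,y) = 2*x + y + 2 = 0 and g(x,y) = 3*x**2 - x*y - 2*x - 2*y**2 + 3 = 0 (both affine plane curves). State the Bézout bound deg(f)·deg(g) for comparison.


Common zeros: {(0, 3), (3, 2)}; count = 2; Bézout bound = 2.

deg(f) = 1, deg(g) = 2, so Bézout bound = 2.
Scan x ∈ F_5. For each x, list the y ∈ F_5 with f(x, y) ≡ 0 and those with g(x, y) ≡ 0 (mod 5); the common zeros in that column are the intersection.
  x = 0: f ≡ 0 at y ∈ {3}; g ≡ 0 at y ∈ {2, 3}; common: {3}.
  x = 1: f ≡ 0 at y ∈ {1}; g ≡ 0 at y ∈ ∅; common: ∅.
  x = 2: f ≡ 0 at y ∈ {4}; g ≡ 0 at y ∈ ∅; common: ∅.
  x = 3: f ≡ 0 at y ∈ {2}; g ≡ 0 at y ∈ {2, 4}; common: {2}.
  x = 4: f ≡ 0 at y ∈ {0}; g ≡ 0 at y ∈ {4}; common: ∅.
Collecting: common zeros = {(0, 3), (3, 2)}, so the count is 2.
Comparison with the Bézout bound: 2 ≤ 2 = deg(f)·deg(g), as expected for curves with no common component (the bound is attained).


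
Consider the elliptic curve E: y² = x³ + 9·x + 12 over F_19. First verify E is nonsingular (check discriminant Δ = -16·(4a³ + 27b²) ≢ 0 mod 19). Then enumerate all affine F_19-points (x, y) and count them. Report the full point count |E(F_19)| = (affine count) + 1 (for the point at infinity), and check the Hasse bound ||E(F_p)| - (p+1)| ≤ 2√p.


Affine points = {(2, 0), (3, 3), (3, 16), (4, 6), (4, 13), (5, 7), (5, 12), (6, 4), (6, 15), (7, 0), (8, 8), (8, 11), (9, 9), (9, 10), (10, 0), (11, 6), (11, 13), (12, 9), (12, 10), (15, 8), (15, 11), (17, 9), (17, 10)}; affine count = 23; |E(F_19)| = 24.

Discriminant check: Δ ∝ 4a³ + 27b² = 4·9³ + 27·12² = 4·729 + 27·144 ≡ 2 (mod 19). Nonzero ⇒ E is nonsingular.
For each x ∈ F_19, compute rhs = x³ + 9·x + 12 mod 19, then count y ∈ F_19 with y² ≡ rhs.
  x = 0: rhs = 12, matching y values: none (0 points).
  x = 1: rhs = 3, matching y values: none (0 points).
  x = 2: rhs = 0, matching y values: 0 (1 points).
  x = 3: rhs = 9, matching y values: 3, 16 (2 points).
  x = 4: rhs = 17, matching y values: 6, 13 (2 points).
  x = 5: rhs = 11, matching y values: 7, 12 (2 points).
  x = 6: rhs = 16, matching y values: 4, 15 (2 points).
  x = 7: rhs = 0, matching y values: 0 (1 points).
  x = 8: rhs = 7, matching y values: 8, 11 (2 points).
  x = 9: rhs = 5, matching y values: 9, 10 (2 points).
  x = 10: rhs = 0, matching y values: 0 (1 points).
  x = 11: rhs = 17, matching y values: 6, 13 (2 points).
  x = 12: rhs = 5, matching y values: 9, 10 (2 points).
  x = 13: rhs = 8, matching y values: none (0 points).
  x = 14: rhs = 13, matching y values: none (0 points).
  x = 15: rhs = 7, matching y values: 8, 11 (2 points).
  x = 16: rhs = 15, matching y values: none (0 points).
  x = 17: rhs = 5, matching y values: 9, 10 (2 points).
  x = 18: rhs = 2, matching y values: none (0 points).
Total affine count: 23.
Full point count |E(F_19)| = 23 + 1 = 24.
Hasse bound: |24 − (19+1)| = |4| = 4 ≤ 2√19 ≈ 8.7178 ✓.


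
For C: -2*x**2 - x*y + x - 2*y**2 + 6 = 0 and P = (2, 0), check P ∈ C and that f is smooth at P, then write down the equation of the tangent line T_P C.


Tangent line at P: -7*x - 2*y + 14 = 0.

Step 1: f(2, 0) = 0, so P lies on C.
Step 2: partial derivatives
  f_x(x, y) = -4*x - y + 1, f_y(x, y) = -x - 4*y.
  f_x(P) = -7, f_y(P) = -2 (gradient nonzero, so P is smooth).
Step 3: tangent line at P: -7·(x − 2) + -2·(y − 0) = 0.
Expanding: -7*x - 2*y + 14 = 0.


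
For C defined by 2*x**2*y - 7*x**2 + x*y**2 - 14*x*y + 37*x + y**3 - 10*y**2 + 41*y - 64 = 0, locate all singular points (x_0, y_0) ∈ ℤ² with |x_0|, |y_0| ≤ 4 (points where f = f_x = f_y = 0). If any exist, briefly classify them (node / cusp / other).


Singular points: {(2, 3)}; classification: node.

Compute partial derivatives:
  f_x = 4*x*y - 14*x + y**2 - 14*y + 37.
  f_y = 2*x**2 + 2*x*y - 14*x + 3*y**2 - 20*y + 41.
Scan x_0 ∈ {−4, ..., 4}. For each x_0, f_y(x_0, y) is a polynomial in y; find its integer roots y ∈ {−4, ..., 4}, then test f_x and f at those candidates.
  x = -4: f_y(-4, y) = 3*y**2 - 28*y + 129; no integer root y with |y| ≤ 4.
  x = -3: f_y(-3, y) = 3*y**2 - 26*y + 101; no integer root y with |y| ≤ 4.
  x = -2: f_y(-2, y) = 3*y**2 - 24*y + 77; no integer root y with |y| ≤ 4.
  x = -1: f_y(-1, y) = 3*y**2 - 22*y + 57; no integer root y with |y| ≤ 4.
  x = 0: f_y(0, y) = 3*y**2 - 20*y + 41; no integer root y with |y| ≤ 4.
  x = 1: f_y(1, y) = 3*y**2 - 18*y + 29; no integer root y with |y| ≤ 4.
  x = 2: f_y(2, y) = 3*y**2 - 16*y + 21; vanishes at y ∈ {3}. (2, 3): f_x = 0, f = 0 — SINGULAR.
  x = 3: f_y(3, y) = 3*y**2 - 14*y + 17; no integer root y with |y| ≤ 4.
  x = 4: f_y(4, y) = 3*y**2 - 12*y + 17; no integer root y with |y| ≤ 4.
Only singular point on the grid: (2, 3).
Classify: substitute x = 2 + u, y = 3 + v and expand: f = 2*u**2*v - u**2 + u*v**2 + v**3 + v**2.
No constant or linear terms (consistent with a singular point). Quadratic part: -u**2 + v**2. Cubic part: 2*u**2*v + u*v**2 + v**3.
The quadratic part v**2 - u**2 = (v − u)(v + u) splits into two distinct linear factors, so there are two distinct tangent lines y − 3 = ±(x − 2) — this is a node (ordinary double point).
Classification: node.


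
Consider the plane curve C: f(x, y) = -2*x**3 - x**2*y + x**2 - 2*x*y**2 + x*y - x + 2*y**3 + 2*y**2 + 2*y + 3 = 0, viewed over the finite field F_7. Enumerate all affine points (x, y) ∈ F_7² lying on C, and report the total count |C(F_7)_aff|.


Affine F_7-points: {(1, 2), (2, 5), (4, 5), (6, 0), (6, 5)}; count = 5.

For each of the 49 pairs (x, y) ∈ F_7², evaluate f(x, y) mod 7. Record the zeros.
  x = 0: [0↦3, 1↦2, 2↦3, 3↦4, 4↦3, 5↦5, 6↦1]  zeros at y ∈ ∅
  x = 1: [0↦1, 1↦5, 2↦0, 3↦5, 4↦4, 5↦2, 6↦4]  zeros at y ∈ {2}
  x = 2: [0↦3, 1↦3, 2↦4, 3↦4, 4↦1, 5↦0, 6↦6]  zeros at y ∈ {5}
  x = 3: [0↦4, 1↦5, 2↦3, 3↦3, 4↦3, 5↦1, 6↦2]  zeros at y ∈ ∅
  x = 4: [0↦6, 1↦6, 2↦6, 3↦4, 4↦5, 5↦0, 6↦1]  zeros at y ∈ {5}
  x = 5: [0↦4, 1↦1, 2↦1, 3↦2, 4↦2, 5↦6, 6↦5]  zeros at y ∈ ∅
  x = 6: [0↦0, 1↦6, 2↦4, 3↦6, 4↦3, 5↦0, 6↦2]  zeros at y ∈ {0, 5}
Collecting zeros: affine points = {(1, 2), (2, 5), (4, 5), (6, 0), (6, 5)}.
Total count |C(F_7)_aff| = 5.


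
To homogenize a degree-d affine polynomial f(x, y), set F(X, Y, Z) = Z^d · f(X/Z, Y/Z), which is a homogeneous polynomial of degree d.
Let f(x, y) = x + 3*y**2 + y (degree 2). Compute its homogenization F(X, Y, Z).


F(X, Y, Z) = X*Z + 3*Y**2 + Y*Z

deg(f) = 2.
Substitute x = X/Z, y = Y/Z into f, then multiply by Z^2.
  monomial 1·x^1·y^0 ↦ 1·X^1·Y^0·Z^1.
  monomial 3·x^0·y^2 ↦ 3·X^0·Y^2·Z^0.
  monomial 1·x^0·y^1 ↦ 1·X^0·Y^1·Z^1.
Collecting: F(X, Y, Z) = X*Z + 3*Y**2 + Y*Z.


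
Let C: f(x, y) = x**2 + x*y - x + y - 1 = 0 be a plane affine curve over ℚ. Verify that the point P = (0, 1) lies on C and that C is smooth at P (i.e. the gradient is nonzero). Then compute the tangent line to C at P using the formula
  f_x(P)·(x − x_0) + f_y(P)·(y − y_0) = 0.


Tangent line at P: y - 1 = 0.

Step 1: f(0, 1) = 0, so P lies on C.
Step 2: partial derivatives
  f_x(x, y) = 2*x + y - 1, f_y(x, y) = x + 1.
  f_x(P) = 0, f_y(P) = 1 (gradient nonzero, so P is smooth).
Step 3: tangent line at P: 0·(x − 0) + 1·(y − 1) = 0.
Expanding: y - 1 = 0.


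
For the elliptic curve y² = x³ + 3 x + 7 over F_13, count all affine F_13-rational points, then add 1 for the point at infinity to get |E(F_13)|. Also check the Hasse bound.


Affine points = {(3, 2), (3, 11), (5, 2), (5, 11), (8, 6), (8, 7), (9, 3), (9, 10), (10, 6), (10, 7), (12, 4), (12, 9)}; affine count = 12; |E(F_13)| = 13.

Discriminant check: Δ ∝ 4a³ + 27b² = 4·3³ + 27·7² = 4·27 + 27·49 ≡ 1 (mod 13). Nonzero ⇒ E is nonsingular.
For each x ∈ F_13, compute rhs = x³ + 3·x + 7 mod 13, then count y ∈ F_13 with y² ≡ rhs.
  x = 0: rhs = 7, matching y values: none (0 points).
  x = 1: rhs = 11, matching y values: none (0 points).
  x = 2: rhs = 8, matching y values: none (0 points).
  x = 3: rhs = 4, matching y values: 2, 11 (2 points).
  x = 4: rhs = 5, matching y values: none (0 points).
  x = 5: rhs = 4, matching y values: 2, 11 (2 points).
  x = 6: rhs = 7, matching y values: none (0 points).
  x = 7: rhs = 7, matching y values: none (0 points).
  x = 8: rhs = 10, matching y values: 6, 7 (2 points).
  x = 9: rhs = 9, matching y values: 3, 10 (2 points).
  x = 10: rhs = 10, matching y values: 6, 7 (2 points).
  x = 11: rhs = 6, matching y values: none (0 points).
  x = 12: rhs = 3, matching y values: 4, 9 (2 points).
Total affine count: 12.
Full point count |E(F_13)| = 12 + 1 = 13.
Hasse bound: |13 − (13+1)| = |-1| = 1 ≤ 2√13 ≈ 7.2111 ✓.


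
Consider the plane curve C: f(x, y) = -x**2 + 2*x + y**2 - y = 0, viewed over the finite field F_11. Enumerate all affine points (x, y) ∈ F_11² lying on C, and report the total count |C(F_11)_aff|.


Affine F_11-points: {(0, 0), (0, 1), (2, 0), (2, 1), (4, 6), (6, 2), (6, 10), (7, 2), (7, 10), (9, 6)}; count = 10.

For each of the 121 pairs (x, y) ∈ F_11², evaluate f(x, y) mod 11. Record the zeros.
  x = 0: [0↦0, 1↦0, 2↦2, 3↦6, 4↦1, 5↦9, 6↦8, 7↦9, 8↦1, 9↦6, 10↦2]  zeros at y ∈ {0, 1}
  x = 1: [0↦1, 1↦1, 2↦3, 3↦7, 4↦2, 5↦10, 6↦9, 7↦10, 8↦2, 9↦7, 10↦3]  zeros at y ∈ ∅
  x = 2: [0↦0, 1↦0, 2↦2, 3↦6, 4↦1, 5↦9, 6↦8, 7↦9, 8↦1, 9↦6, 10↦2]  zeros at y ∈ {0, 1}
  x = 3: [0↦8, 1↦8, 2↦10, 3↦3, 4↦9, 5↦6, 6↦5, 7↦6, 8↦9, 9↦3, 10↦10]  zeros at y ∈ ∅
  x = 4: [0↦3, 1↦3, 2↦5, 3↦9, 4↦4, 5↦1, 6↦0, 7↦1, 8↦4, 9↦9, 10↦5]  zeros at y ∈ {6}
  x = 5: [0↦7, 1↦7, 2↦9, 3↦2, 4↦8, 5↦5, 6↦4, 7↦5, 8↦8, 9↦2, 10↦9]  zeros at y ∈ ∅
  x = 6: [0↦9, 1↦9, 2↦0, 3↦4, 4↦10, 5↦7, 6↦6, 7↦7, 8↦10, 9↦4, 10↦0]  zeros at y ∈ {2, 10}
  x = 7: [0↦9, 1↦9, 2↦0, 3↦4, 4↦10, 5↦7, 6↦6, 7↦7, 8↦10, 9↦4, 10↦0]  zeros at y ∈ {2, 10}
  x = 8: [0↦7, 1↦7, 2↦9, 3↦2, 4↦8, 5↦5, 6↦4, 7↦5, 8↦8, 9↦2, 10↦9]  zeros at y ∈ ∅
  x = 9: [0↦3, 1↦3, 2↦5, 3↦9, 4↦4, 5↦1, 6↦0, 7↦1, 8↦4, 9↦9, 10↦5]  zeros at y ∈ {6}
  x = 10: [0↦8, 1↦8, 2↦10, 3↦3, 4↦9, 5↦6, 6↦5, 7↦6, 8↦9, 9↦3, 10↦10]  zeros at y ∈ ∅
Collecting zeros: affine points = {(0, 0), (0, 1), (2, 0), (2, 1), (4, 6), (6, 2), (6, 10), (7, 2), (7, 10), (9, 6)}.
Total count |C(F_11)_aff| = 10.


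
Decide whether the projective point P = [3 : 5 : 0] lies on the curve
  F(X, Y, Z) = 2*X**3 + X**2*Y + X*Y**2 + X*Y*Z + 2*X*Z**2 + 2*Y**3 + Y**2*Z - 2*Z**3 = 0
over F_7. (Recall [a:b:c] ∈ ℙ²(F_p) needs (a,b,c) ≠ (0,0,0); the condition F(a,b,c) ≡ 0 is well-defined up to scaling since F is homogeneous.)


F(3,5,0) ≡ 4 (mod 7); P is NOT on the curve.

Evaluate F(3, 5, 0) term-by-term (mod 7).
  2*X**3 ↦ 2·27·1·1 = 54
  X**2*Y ↦ 1·9·5·1 = 45
  X*Y**2 ↦ 1·3·25·1 = 75
  X*Y*Z ↦ 1·3·5·0 = 0
  2*X*Z**2 ↦ 2·3·1·0 = 0
  2*Y**3 ↦ 2·1·125·1 = 250
  Y**2*Z ↦ 1·1·25·0 = 0
  -2*Z**3 ↦ -2·1·1·0 = 0
Sum: F(3, 5, 0) = (54) + (45) + (75) + (0) + (0) + (250) + (0) + (0) = 424.
Reducing mod 7: 424 ≡ 4 (mod 7).
Since F(a, b, c) ≡ 4 ≠ 0 (mod 7), P does NOT lie on the curve.


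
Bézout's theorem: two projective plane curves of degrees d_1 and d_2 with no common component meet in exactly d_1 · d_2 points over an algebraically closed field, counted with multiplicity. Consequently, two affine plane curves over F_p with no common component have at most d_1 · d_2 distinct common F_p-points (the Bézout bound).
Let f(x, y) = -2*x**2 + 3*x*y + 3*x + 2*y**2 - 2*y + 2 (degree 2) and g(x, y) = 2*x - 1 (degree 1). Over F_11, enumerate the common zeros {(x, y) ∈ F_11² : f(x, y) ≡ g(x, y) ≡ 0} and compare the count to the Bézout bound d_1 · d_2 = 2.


Common zeros: {(6, 4), (6, 10)}; count = 2; Bézout bound = 2.

deg(f) = 2, deg(g) = 1, so Bézout bound = 2.
Scan x ∈ F_11. For each x, list the y ∈ F_11 with f(x, y) ≡ 0 and those with g(x, y) ≡ 0 (mod 11); the common zeros in that column are the intersection.
  x = 0: f ≡ 0 at y ∈ ∅; g ≡ 0 at y ∈ ∅; common: ∅.
  x = 1: f ≡ 0 at y ∈ ∅; g ≡ 0 at y ∈ ∅; common: ∅.
  x = 2: f ≡ 0 at y ∈ {0, 9}; g ≡ 0 at y ∈ ∅; common: ∅.
  x = 3: f ≡ 0 at y ∈ ∅; g ≡ 0 at y ∈ ∅; common: ∅.
  x = 4: f ≡ 0 at y ∈ ∅; g ≡ 0 at y ∈ ∅; common: ∅.
  x = 5: f ≡ 0 at y ∈ {0, 10}; g ≡ 0 at y ∈ ∅; common: ∅.
  x = 6: f ≡ 0 at y ∈ {4, 10}; g ≡ 0 at y ∈ {0, 1, 2, 3, 4, 5, 6, 7, 8, 9, 10}; common: {4, 10}.
  x = 7: f ≡ 0 at y ∈ {3, 4}; g ≡ 0 at y ∈ ∅; common: ∅.
  x = 8: f ≡ 0 at y ∈ ∅; g ≡ 0 at y ∈ ∅; common: ∅.
  x = 9: f ≡ 0 at y ∈ ∅; g ≡ 0 at y ∈ ∅; common: ∅.
  x = 10: f ≡ 0 at y ∈ {3, 5}; g ≡ 0 at y ∈ ∅; common: ∅.
Collecting: common zeros = {(6, 4), (6, 10)}, so the count is 2.
Comparison with the Bézout bound: 2 ≤ 2 = deg(f)·deg(g), as expected for curves with no common component (the bound is attained).


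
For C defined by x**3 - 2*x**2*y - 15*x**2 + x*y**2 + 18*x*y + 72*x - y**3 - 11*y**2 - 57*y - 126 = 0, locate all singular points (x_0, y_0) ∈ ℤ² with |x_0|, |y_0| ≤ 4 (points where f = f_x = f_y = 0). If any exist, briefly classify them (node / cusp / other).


Singular points: {(3, -3)}; classification: cusp.

Compute partial derivatives:
  f_x = 3*x**2 - 4*x*y - 30*x + y**2 + 18*y + 72.
  f_y = -2*x**2 + 2*x*y + 18*x - 3*y**2 - 22*y - 57.
Scan x_0 ∈ {−4, ..., 4}. For each x_0, f_y(x_0, y) is a polynomial in y; find its integer roots y ∈ {−4, ..., 4}, then test f_x and f at those candidates.
  x = -4: f_y(-4, y) = -3*y**2 - 30*y - 161; no integer root y with |y| ≤ 4.
  x = -3: f_y(-3, y) = -3*y**2 - 28*y - 129; no integer root y with |y| ≤ 4.
  x = -2: f_y(-2, y) = -3*y**2 - 26*y - 101; no integer root y with |y| ≤ 4.
  x = -1: f_y(-1, y) = -3*y**2 - 24*y - 77; no integer root y with |y| ≤ 4.
  x = 0: f_y(0, y) = -3*y**2 - 22*y - 57; no integer root y with |y| ≤ 4.
  x = 1: f_y(1, y) = -3*y**2 - 20*y - 41; no integer root y with |y| ≤ 4.
  x = 2: f_y(2, y) = -3*y**2 - 18*y - 29; no integer root y with |y| ≤ 4.
  x = 3: f_y(3, y) = -3*y**2 - 16*y - 21; vanishes at y ∈ {-3}. (3, -3): f_x = 0, f = 0 — SINGULAR.
  x = 4: f_y(4, y) = -3*y**2 - 14*y - 17; no integer root y with |y| ≤ 4.
Only singular point on the grid: (3, -3).
Classify: substitute x = 3 + u, y = -3 + v and expand: f = u**3 - 2*u**2*v + u*v**2 - v**3 + v**2.
No constant or linear terms (consistent with a singular point). Quadratic part: v**2. Cubic part: u**3 - 2*u**2*v + u*v**2 - v**3.
The quadratic part v**2 is a perfect square, so there is a single (double) tangent line v = 0, i.e. y = -3. Restricting the cubic part to that line (v = 0) leaves u**3 ≠ 0, so f is not divisible by v and the branch is v² ≈ -u**3 to lowest order — this is a cusp.
Classification: cusp.
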